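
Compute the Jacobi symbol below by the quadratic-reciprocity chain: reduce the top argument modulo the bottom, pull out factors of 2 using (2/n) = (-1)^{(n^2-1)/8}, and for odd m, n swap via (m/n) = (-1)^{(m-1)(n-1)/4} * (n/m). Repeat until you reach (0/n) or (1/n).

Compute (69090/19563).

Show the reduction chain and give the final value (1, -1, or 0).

0

(69090/19563): 69090 mod 19563 = 10401, so (69090/19563) = (10401/19563)
flip (10401/19563) -> (19563/10401): both odd, 10401 mod 4 = 1, 19563 mod 4 = 3, so the flip contributes +1; sign now +1
(19563/10401): 19563 mod 10401 = 9162, so (19563/10401) = (9162/10401)
factor out 2^1: 9162 = 2^1·4581; with 10401 mod 8 = 1, (2/10401) = +1; sign now +1; continue with (4581/10401)
flip (4581/10401) -> (10401/4581): both odd, 4581 mod 4 = 1, 10401 mod 4 = 1, so the flip contributes +1; sign now +1
(10401/4581): 10401 mod 4581 = 1239, so (10401/4581) = (1239/4581)
flip (1239/4581) -> (4581/1239): both odd, 1239 mod 4 = 3, 4581 mod 4 = 1, so the flip contributes +1; sign now +1
(4581/1239): 4581 mod 1239 = 864, so (4581/1239) = (864/1239)
factor out 2^5: 864 = 2^5·27; with 1239 mod 8 = 7, (2/1239) = +1; sign now +1; continue with (27/1239)
flip (27/1239) -> (1239/27): both odd, 27 mod 4 = 3, 1239 mod 4 = 3, so the flip contributes -1; sign now -1
(1239/27): 1239 mod 27 = 24, so (1239/27) = (24/27)
factor out 2^3: 24 = 2^3·3; with 27 mod 8 = 3, (2/27) = -1; sign now +1; continue with (3/27)
flip (3/27) -> (27/3): both odd, 3 mod 4 = 3, 27 mod 4 = 3, so the flip contributes -1; sign now -1
(27/3): 27 mod 3 = 0, so (27/3) = (0/3)
reached (0/3); gcd(a, n) > 1, so (0/3) = 0 and the symbol is 0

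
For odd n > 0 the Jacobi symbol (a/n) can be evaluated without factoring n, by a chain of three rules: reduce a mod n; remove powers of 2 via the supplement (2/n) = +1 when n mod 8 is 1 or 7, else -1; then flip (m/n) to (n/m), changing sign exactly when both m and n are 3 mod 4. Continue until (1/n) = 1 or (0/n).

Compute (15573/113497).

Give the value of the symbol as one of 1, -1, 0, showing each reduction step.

reciprocity: (15573/113497) = +1·(113497/15573) since 15573 mod 4 = 1, 113497 mod 4 = 1; sign now +1
(113497/15573) = (4486/15573)   [reduce mod 15573]
4486 = 2^1·2243; (2/15573) = -1 since 15573 mod 8 = 5, so (4486/15573) = (-1)^1·(2243/15573); sign now -1
reciprocity: (2243/15573) = +1·(15573/2243) since 2243 mod 4 = 3, 15573 mod 4 = 1; sign now -1
(15573/2243) = (2115/2243)   [reduce mod 2243]
reciprocity: (2115/2243) = -1·(2243/2115) since 2115 mod 4 = 3, 2243 mod 4 = 3; sign now +1
(2243/2115) = (128/2115)   [reduce mod 2115]
128 = 2^7·1; (2/2115) = -1 since 2115 mod 8 = 3, so (128/2115) = (-1)^7·(1/2115); sign now -1
(1/2115) = 1; final value = sign = -1

-1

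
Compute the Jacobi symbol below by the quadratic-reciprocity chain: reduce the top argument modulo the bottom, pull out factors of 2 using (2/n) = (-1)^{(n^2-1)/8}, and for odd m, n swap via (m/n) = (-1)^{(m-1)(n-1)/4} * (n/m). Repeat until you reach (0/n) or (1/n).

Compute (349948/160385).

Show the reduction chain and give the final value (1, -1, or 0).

1

(349948/160385): 349948 mod 160385 = 29178, so (349948/160385) = (29178/160385)
factor out 2^1: 29178 = 2^1·14589; with 160385 mod 8 = 1, (2/160385) = +1; sign now +1; continue with (14589/160385)
flip (14589/160385) -> (160385/14589): both odd, 14589 mod 4 = 1, 160385 mod 4 = 1, so the flip contributes +1; sign now +1
(160385/14589): 160385 mod 14589 = 14495, so (160385/14589) = (14495/14589)
flip (14495/14589) -> (14589/14495): both odd, 14495 mod 4 = 3, 14589 mod 4 = 1, so the flip contributes +1; sign now +1
(14589/14495): 14589 mod 14495 = 94, so (14589/14495) = (94/14495)
factor out 2^1: 94 = 2^1·47; with 14495 mod 8 = 7, (2/14495) = +1; sign now +1; continue with (47/14495)
flip (47/14495) -> (14495/47): both odd, 47 mod 4 = 3, 14495 mod 4 = 3, so the flip contributes -1; sign now -1
(14495/47): 14495 mod 47 = 19, so (14495/47) = (19/47)
flip (19/47) -> (47/19): both odd, 19 mod 4 = 3, 47 mod 4 = 3, so the flip contributes -1; sign now +1
(47/19): 47 mod 19 = 9, so (47/19) = (9/19)
flip (9/19) -> (19/9): both odd, 9 mod 4 = 1, 19 mod 4 = 3, so the flip contributes +1; sign now +1
(19/9): 19 mod 9 = 1, so (19/9) = (1/9)
reached (1/9) = 1, so the symbol is +1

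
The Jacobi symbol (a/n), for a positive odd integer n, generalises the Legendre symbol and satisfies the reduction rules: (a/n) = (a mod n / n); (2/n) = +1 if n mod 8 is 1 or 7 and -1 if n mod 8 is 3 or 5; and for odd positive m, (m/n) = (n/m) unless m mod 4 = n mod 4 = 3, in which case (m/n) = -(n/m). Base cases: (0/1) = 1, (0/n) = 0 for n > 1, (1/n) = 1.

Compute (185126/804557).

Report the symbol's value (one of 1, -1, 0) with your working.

185126 = 2^1·92563; (2/804557) = -1 since 804557 mod 8 = 5, so (185126/804557) = (-1)^1·(92563/804557); sign now -1
reciprocity: (92563/804557) = +1·(804557/92563) since 92563 mod 4 = 3, 804557 mod 4 = 1; sign now -1
(804557/92563) = (64053/92563)   [reduce mod 92563]
reciprocity: (64053/92563) = +1·(92563/64053) since 64053 mod 4 = 1, 92563 mod 4 = 3; sign now -1
(92563/64053) = (28510/64053)   [reduce mod 64053]
28510 = 2^1·14255; (2/64053) = -1 since 64053 mod 8 = 5, so (28510/64053) = (-1)^1·(14255/64053); sign now +1
reciprocity: (14255/64053) = +1·(64053/14255) since 14255 mod 4 = 3, 64053 mod 4 = 1; sign now +1
(64053/14255) = (7033/14255)   [reduce mod 14255]
reciprocity: (7033/14255) = +1·(14255/7033) since 7033 mod 4 = 1, 14255 mod 4 = 3; sign now +1
(14255/7033) = (189/7033)   [reduce mod 7033]
reciprocity: (189/7033) = +1·(7033/189) since 189 mod 4 = 1, 7033 mod 4 = 1; sign now +1
(7033/189) = (40/189)   [reduce mod 189]
40 = 2^3·5; (2/189) = -1 since 189 mod 8 = 5, so (40/189) = (-1)^3·(5/189); sign now -1
reciprocity: (5/189) = +1·(189/5) since 5 mod 4 = 1, 189 mod 4 = 1; sign now -1
(189/5) = (4/5)   [reduce mod 5]
4 = 2^2·1; (2/5) = -1 since 5 mod 8 = 5, so (4/5) = (-1)^2·(1/5); sign now -1
(1/5) = 1; final value = sign = -1

-1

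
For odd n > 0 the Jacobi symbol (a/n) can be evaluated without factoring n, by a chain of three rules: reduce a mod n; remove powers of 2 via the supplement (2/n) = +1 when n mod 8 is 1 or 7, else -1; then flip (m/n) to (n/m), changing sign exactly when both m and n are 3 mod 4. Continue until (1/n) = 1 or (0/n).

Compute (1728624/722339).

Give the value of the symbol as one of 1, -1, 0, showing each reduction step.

(1728624/722339) = (283946/722339)   [reduce mod 722339]
283946 = 2^1·141973; (2/722339) = -1 since 722339 mod 8 = 3, so (283946/722339) = (-1)^1·(141973/722339); sign now -1
reciprocity: (141973/722339) = +1·(722339/141973) since 141973 mod 4 = 1, 722339 mod 4 = 3; sign now -1
(722339/141973) = (12474/141973)   [reduce mod 141973]
12474 = 2^1·6237; (2/141973) = -1 since 141973 mod 8 = 5, so (12474/141973) = (-1)^1·(6237/141973); sign now +1
reciprocity: (6237/141973) = +1·(141973/6237) since 6237 mod 4 = 1, 141973 mod 4 = 1; sign now +1
(141973/6237) = (4759/6237)   [reduce mod 6237]
reciprocity: (4759/6237) = +1·(6237/4759) since 4759 mod 4 = 3, 6237 mod 4 = 1; sign now +1
(6237/4759) = (1478/4759)   [reduce mod 4759]
1478 = 2^1·739; (2/4759) = +1 since 4759 mod 8 = 7, so (1478/4759) = (+1)^1·(739/4759); sign now +1
reciprocity: (739/4759) = -1·(4759/739) since 739 mod 4 = 3, 4759 mod 4 = 3; sign now -1
(4759/739) = (325/739)   [reduce mod 739]
reciprocity: (325/739) = +1·(739/325) since 325 mod 4 = 1, 739 mod 4 = 3; sign now -1
(739/325) = (89/325)   [reduce mod 325]
reciprocity: (89/325) = +1·(325/89) since 89 mod 4 = 1, 325 mod 4 = 1; sign now -1
(325/89) = (58/89)   [reduce mod 89]
58 = 2^1·29; (2/89) = +1 since 89 mod 8 = 1, so (58/89) = (+1)^1·(29/89); sign now -1
reciprocity: (29/89) = +1·(89/29) since 29 mod 4 = 1, 89 mod 4 = 1; sign now -1
(89/29) = (2/29)   [reduce mod 29]
2 = 2^1·1; (2/29) = -1 since 29 mod 8 = 5, so (2/29) = (-1)^1·(1/29); sign now +1
(1/29) = 1; final value = sign = +1

1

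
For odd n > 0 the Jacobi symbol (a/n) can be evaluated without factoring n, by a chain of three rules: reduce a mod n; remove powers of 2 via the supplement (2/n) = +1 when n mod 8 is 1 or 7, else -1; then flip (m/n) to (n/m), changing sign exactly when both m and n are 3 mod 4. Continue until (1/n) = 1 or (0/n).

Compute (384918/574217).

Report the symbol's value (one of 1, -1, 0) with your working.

1

384918 = 2^1·192459; (2/574217) = +1 since 574217 mod 8 = 1, so (384918/574217) = (+1)^1·(192459/574217); sign now +1
reciprocity: (192459/574217) = +1·(574217/192459) since 192459 mod 4 = 3, 574217 mod 4 = 1; sign now +1
(574217/192459) = (189299/192459)   [reduce mod 192459]
reciprocity: (189299/192459) = -1·(192459/189299) since 189299 mod 4 = 3, 192459 mod 4 = 3; sign now -1
(192459/189299) = (3160/189299)   [reduce mod 189299]
3160 = 2^3·395; (2/189299) = -1 since 189299 mod 8 = 3, so (3160/189299) = (-1)^3·(395/189299); sign now +1
reciprocity: (395/189299) = -1·(189299/395) since 395 mod 4 = 3, 189299 mod 4 = 3; sign now -1
(189299/395) = (94/395)   [reduce mod 395]
94 = 2^1·47; (2/395) = -1 since 395 mod 8 = 3, so (94/395) = (-1)^1·(47/395); sign now +1
reciprocity: (47/395) = -1·(395/47) since 47 mod 4 = 3, 395 mod 4 = 3; sign now -1
(395/47) = (19/47)   [reduce mod 47]
reciprocity: (19/47) = -1·(47/19) since 19 mod 4 = 3, 47 mod 4 = 3; sign now +1
(47/19) = (9/19)   [reduce mod 19]
reciprocity: (9/19) = +1·(19/9) since 9 mod 4 = 1, 19 mod 4 = 3; sign now +1
(19/9) = (1/9)   [reduce mod 9]
(1/9) = 1; final value = sign = +1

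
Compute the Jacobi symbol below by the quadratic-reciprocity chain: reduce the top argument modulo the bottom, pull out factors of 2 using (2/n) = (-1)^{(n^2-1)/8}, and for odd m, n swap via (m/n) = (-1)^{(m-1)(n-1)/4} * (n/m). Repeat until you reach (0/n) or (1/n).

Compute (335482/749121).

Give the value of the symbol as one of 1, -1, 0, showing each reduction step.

335482 = 2^1·167741; (2/749121) = +1 since 749121 mod 8 = 1, so (335482/749121) = (+1)^1·(167741/749121); sign now +1
reciprocity: (167741/749121) = +1·(749121/167741) since 167741 mod 4 = 1, 749121 mod 4 = 1; sign now +1
(749121/167741) = (78157/167741)   [reduce mod 167741]
reciprocity: (78157/167741) = +1·(167741/78157) since 78157 mod 4 = 1, 167741 mod 4 = 1; sign now +1
(167741/78157) = (11427/78157)   [reduce mod 78157]
reciprocity: (11427/78157) = +1·(78157/11427) since 11427 mod 4 = 3, 78157 mod 4 = 1; sign now +1
(78157/11427) = (9595/11427)   [reduce mod 11427]
reciprocity: (9595/11427) = -1·(11427/9595) since 9595 mod 4 = 3, 11427 mod 4 = 3; sign now -1
(11427/9595) = (1832/9595)   [reduce mod 9595]
1832 = 2^3·229; (2/9595) = -1 since 9595 mod 8 = 3, so (1832/9595) = (-1)^3·(229/9595); sign now +1
reciprocity: (229/9595) = +1·(9595/229) since 229 mod 4 = 1, 9595 mod 4 = 3; sign now +1
(9595/229) = (206/229)   [reduce mod 229]
206 = 2^1·103; (2/229) = -1 since 229 mod 8 = 5, so (206/229) = (-1)^1·(103/229); sign now -1
reciprocity: (103/229) = +1·(229/103) since 103 mod 4 = 3, 229 mod 4 = 1; sign now -1
(229/103) = (23/103)   [reduce mod 103]
reciprocity: (23/103) = -1·(103/23) since 23 mod 4 = 3, 103 mod 4 = 3; sign now +1
(103/23) = (11/23)   [reduce mod 23]
reciprocity: (11/23) = -1·(23/11) since 11 mod 4 = 3, 23 mod 4 = 3; sign now -1
(23/11) = (1/11)   [reduce mod 11]
(1/11) = 1; final value = sign = -1

-1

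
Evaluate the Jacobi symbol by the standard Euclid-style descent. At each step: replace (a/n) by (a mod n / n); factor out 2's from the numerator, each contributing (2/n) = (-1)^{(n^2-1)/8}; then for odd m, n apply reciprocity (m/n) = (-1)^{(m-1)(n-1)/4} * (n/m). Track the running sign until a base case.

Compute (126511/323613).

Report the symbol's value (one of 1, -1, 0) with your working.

reciprocity: (126511/323613) = +1·(323613/126511) since 126511 mod 4 = 3, 323613 mod 4 = 1; sign now +1
(323613/126511) = (70591/126511)   [reduce mod 126511]
reciprocity: (70591/126511) = -1·(126511/70591) since 70591 mod 4 = 3, 126511 mod 4 = 3; sign now -1
(126511/70591) = (55920/70591)   [reduce mod 70591]
55920 = 2^4·3495; (2/70591) = +1 since 70591 mod 8 = 7, so (55920/70591) = (+1)^4·(3495/70591); sign now -1
reciprocity: (3495/70591) = -1·(70591/3495) since 3495 mod 4 = 3, 70591 mod 4 = 3; sign now +1
(70591/3495) = (691/3495)   [reduce mod 3495]
reciprocity: (691/3495) = -1·(3495/691) since 691 mod 4 = 3, 3495 mod 4 = 3; sign now -1
(3495/691) = (40/691)   [reduce mod 691]
40 = 2^3·5; (2/691) = -1 since 691 mod 8 = 3, so (40/691) = (-1)^3·(5/691); sign now +1
reciprocity: (5/691) = +1·(691/5) since 5 mod 4 = 1, 691 mod 4 = 3; sign now +1
(691/5) = (1/5)   [reduce mod 5]
(1/5) = 1; final value = sign = +1

1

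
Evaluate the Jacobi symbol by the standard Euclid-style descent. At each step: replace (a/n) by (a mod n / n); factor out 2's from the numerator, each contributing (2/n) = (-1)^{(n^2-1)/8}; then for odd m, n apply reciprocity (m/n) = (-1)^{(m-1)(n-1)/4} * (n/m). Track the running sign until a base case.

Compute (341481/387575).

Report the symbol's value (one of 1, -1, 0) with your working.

flip (341481/387575) -> (387575/341481): both odd, 341481 mod 4 = 1, 387575 mod 4 = 3, so the flip contributes +1; sign now +1
(387575/341481): 387575 mod 341481 = 46094, so (387575/341481) = (46094/341481)
factor out 2^1: 46094 = 2^1·23047; with 341481 mod 8 = 1, (2/341481) = +1; sign now +1; continue with (23047/341481)
flip (23047/341481) -> (341481/23047): both odd, 23047 mod 4 = 3, 341481 mod 4 = 1, so the flip contributes +1; sign now +1
(341481/23047): 341481 mod 23047 = 18823, so (341481/23047) = (18823/23047)
flip (18823/23047) -> (23047/18823): both odd, 18823 mod 4 = 3, 23047 mod 4 = 3, so the flip contributes -1; sign now -1
(23047/18823): 23047 mod 18823 = 4224, so (23047/18823) = (4224/18823)
factor out 2^7: 4224 = 2^7·33; with 18823 mod 8 = 7, (2/18823) = +1; sign now -1; continue with (33/18823)
flip (33/18823) -> (18823/33): both odd, 33 mod 4 = 1, 18823 mod 4 = 3, so the flip contributes +1; sign now -1
(18823/33): 18823 mod 33 = 13, so (18823/33) = (13/33)
flip (13/33) -> (33/13): both odd, 13 mod 4 = 1, 33 mod 4 = 1, so the flip contributes +1; sign now -1
(33/13): 33 mod 13 = 7, so (33/13) = (7/13)
flip (7/13) -> (13/7): both odd, 7 mod 4 = 3, 13 mod 4 = 1, so the flip contributes +1; sign now -1
(13/7): 13 mod 7 = 6, so (13/7) = (6/7)
factor out 2^1: 6 = 2^1·3; with 7 mod 8 = 7, (2/7) = +1; sign now -1; continue with (3/7)
flip (3/7) -> (7/3): both odd, 3 mod 4 = 3, 7 mod 4 = 3, so the flip contributes -1; sign now +1
(7/3): 7 mod 3 = 1, so (7/3) = (1/3)
reached (1/3) = 1, so the symbol is +1

1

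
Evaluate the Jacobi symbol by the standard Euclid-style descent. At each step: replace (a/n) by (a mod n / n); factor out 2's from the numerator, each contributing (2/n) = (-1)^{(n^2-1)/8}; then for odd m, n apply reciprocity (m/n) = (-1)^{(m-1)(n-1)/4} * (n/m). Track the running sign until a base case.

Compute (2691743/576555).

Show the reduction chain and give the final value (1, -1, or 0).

(2691743/576555): 2691743 mod 576555 = 385523, so (2691743/576555) = (385523/576555)
flip (385523/576555) -> (576555/385523): both odd, 385523 mod 4 = 3, 576555 mod 4 = 3, so the flip contributes -1; sign now -1
(576555/385523): 576555 mod 385523 = 191032, so (576555/385523) = (191032/385523)
factor out 2^3: 191032 = 2^3·23879; with 385523 mod 8 = 3, (2/385523) = -1; sign now +1; continue with (23879/385523)
flip (23879/385523) -> (385523/23879): both odd, 23879 mod 4 = 3, 385523 mod 4 = 3, so the flip contributes -1; sign now -1
(385523/23879): 385523 mod 23879 = 3459, so (385523/23879) = (3459/23879)
flip (3459/23879) -> (23879/3459): both odd, 3459 mod 4 = 3, 23879 mod 4 = 3, so the flip contributes -1; sign now +1
(23879/3459): 23879 mod 3459 = 3125, so (23879/3459) = (3125/3459)
flip (3125/3459) -> (3459/3125): both odd, 3125 mod 4 = 1, 3459 mod 4 = 3, so the flip contributes +1; sign now +1
(3459/3125): 3459 mod 3125 = 334, so (3459/3125) = (334/3125)
factor out 2^1: 334 = 2^1·167; with 3125 mod 8 = 5, (2/3125) = -1; sign now -1; continue with (167/3125)
flip (167/3125) -> (3125/167): both odd, 167 mod 4 = 3, 3125 mod 4 = 1, so the flip contributes +1; sign now -1
(3125/167): 3125 mod 167 = 119, so (3125/167) = (119/167)
flip (119/167) -> (167/119): both odd, 119 mod 4 = 3, 167 mod 4 = 3, so the flip contributes -1; sign now +1
(167/119): 167 mod 119 = 48, so (167/119) = (48/119)
factor out 2^4: 48 = 2^4·3; with 119 mod 8 = 7, (2/119) = +1; sign now +1; continue with (3/119)
flip (3/119) -> (119/3): both odd, 3 mod 4 = 3, 119 mod 4 = 3, so the flip contributes -1; sign now -1
(119/3): 119 mod 3 = 2, so (119/3) = (2/3)
factor out 2^1: 2 = 2^1·1; with 3 mod 8 = 3, (2/3) = -1; sign now +1; continue with (1/3)
reached (1/3) = 1, so the symbol is +1

1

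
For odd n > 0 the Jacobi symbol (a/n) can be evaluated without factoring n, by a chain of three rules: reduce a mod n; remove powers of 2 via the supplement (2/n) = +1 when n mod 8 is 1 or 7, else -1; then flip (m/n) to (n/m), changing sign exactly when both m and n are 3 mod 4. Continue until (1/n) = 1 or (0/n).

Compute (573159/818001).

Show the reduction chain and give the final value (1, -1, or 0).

flip (573159/818001) -> (818001/573159): both odd, 573159 mod 4 = 3, 818001 mod 4 = 1, so the flip contributes +1; sign now +1
(818001/573159): 818001 mod 573159 = 244842, so (818001/573159) = (244842/573159)
factor out 2^1: 244842 = 2^1·122421; with 573159 mod 8 = 7, (2/573159) = +1; sign now +1; continue with (122421/573159)
flip (122421/573159) -> (573159/122421): both odd, 122421 mod 4 = 1, 573159 mod 4 = 3, so the flip contributes +1; sign now +1
(573159/122421): 573159 mod 122421 = 83475, so (573159/122421) = (83475/122421)
flip (83475/122421) -> (122421/83475): both odd, 83475 mod 4 = 3, 122421 mod 4 = 1, so the flip contributes +1; sign now +1
(122421/83475): 122421 mod 83475 = 38946, so (122421/83475) = (38946/83475)
factor out 2^1: 38946 = 2^1·19473; with 83475 mod 8 = 3, (2/83475) = -1; sign now -1; continue with (19473/83475)
flip (19473/83475) -> (83475/19473): both odd, 19473 mod 4 = 1, 83475 mod 4 = 3, so the flip contributes +1; sign now -1
(83475/19473): 83475 mod 19473 = 5583, so (83475/19473) = (5583/19473)
flip (5583/19473) -> (19473/5583): both odd, 5583 mod 4 = 3, 19473 mod 4 = 1, so the flip contributes +1; sign now -1
(19473/5583): 19473 mod 5583 = 2724, so (19473/5583) = (2724/5583)
factor out 2^2: 2724 = 2^2·681; with 5583 mod 8 = 7, (2/5583) = +1; sign now -1; continue with (681/5583)
flip (681/5583) -> (5583/681): both odd, 681 mod 4 = 1, 5583 mod 4 = 3, so the flip contributes +1; sign now -1
(5583/681): 5583 mod 681 = 135, so (5583/681) = (135/681)
flip (135/681) -> (681/135): both odd, 135 mod 4 = 3, 681 mod 4 = 1, so the flip contributes +1; sign now -1
(681/135): 681 mod 135 = 6, so (681/135) = (6/135)
factor out 2^1: 6 = 2^1·3; with 135 mod 8 = 7, (2/135) = +1; sign now -1; continue with (3/135)
flip (3/135) -> (135/3): both odd, 3 mod 4 = 3, 135 mod 4 = 3, so the flip contributes -1; sign now +1
(135/3): 135 mod 3 = 0, so (135/3) = (0/3)
reached (0/3); gcd(a, n) > 1, so (0/3) = 0 and the symbol is 0

0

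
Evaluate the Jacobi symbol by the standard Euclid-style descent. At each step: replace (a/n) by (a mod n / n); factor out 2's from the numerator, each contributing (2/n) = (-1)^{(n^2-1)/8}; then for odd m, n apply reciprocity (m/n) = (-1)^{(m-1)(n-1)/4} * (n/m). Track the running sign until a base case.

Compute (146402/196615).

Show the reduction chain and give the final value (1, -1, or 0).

1

146402 = 2^1·73201; (2/196615) = +1 since 196615 mod 8 = 7, so (146402/196615) = (+1)^1·(73201/196615); sign now +1
reciprocity: (73201/196615) = +1·(196615/73201) since 73201 mod 4 = 1, 196615 mod 4 = 3; sign now +1
(196615/73201) = (50213/73201)   [reduce mod 73201]
reciprocity: (50213/73201) = +1·(73201/50213) since 50213 mod 4 = 1, 73201 mod 4 = 1; sign now +1
(73201/50213) = (22988/50213)   [reduce mod 50213]
22988 = 2^2·5747; (2/50213) = -1 since 50213 mod 8 = 5, so (22988/50213) = (-1)^2·(5747/50213); sign now +1
reciprocity: (5747/50213) = +1·(50213/5747) since 5747 mod 4 = 3, 50213 mod 4 = 1; sign now +1
(50213/5747) = (4237/5747)   [reduce mod 5747]
reciprocity: (4237/5747) = +1·(5747/4237) since 4237 mod 4 = 1, 5747 mod 4 = 3; sign now +1
(5747/4237) = (1510/4237)   [reduce mod 4237]
1510 = 2^1·755; (2/4237) = -1 since 4237 mod 8 = 5, so (1510/4237) = (-1)^1·(755/4237); sign now -1
reciprocity: (755/4237) = +1·(4237/755) since 755 mod 4 = 3, 4237 mod 4 = 1; sign now -1
(4237/755) = (462/755)   [reduce mod 755]
462 = 2^1·231; (2/755) = -1 since 755 mod 8 = 3, so (462/755) = (-1)^1·(231/755); sign now +1
reciprocity: (231/755) = -1·(755/231) since 231 mod 4 = 3, 755 mod 4 = 3; sign now -1
(755/231) = (62/231)   [reduce mod 231]
62 = 2^1·31; (2/231) = +1 since 231 mod 8 = 7, so (62/231) = (+1)^1·(31/231); sign now -1
reciprocity: (31/231) = -1·(231/31) since 31 mod 4 = 3, 231 mod 4 = 3; sign now +1
(231/31) = (14/31)   [reduce mod 31]
14 = 2^1·7; (2/31) = +1 since 31 mod 8 = 7, so (14/31) = (+1)^1·(7/31); sign now +1
reciprocity: (7/31) = -1·(31/7) since 7 mod 4 = 3, 31 mod 4 = 3; sign now -1
(31/7) = (3/7)   [reduce mod 7]
reciprocity: (3/7) = -1·(7/3) since 3 mod 4 = 3, 7 mod 4 = 3; sign now +1
(7/3) = (1/3)   [reduce mod 3]
(1/3) = 1; final value = sign = +1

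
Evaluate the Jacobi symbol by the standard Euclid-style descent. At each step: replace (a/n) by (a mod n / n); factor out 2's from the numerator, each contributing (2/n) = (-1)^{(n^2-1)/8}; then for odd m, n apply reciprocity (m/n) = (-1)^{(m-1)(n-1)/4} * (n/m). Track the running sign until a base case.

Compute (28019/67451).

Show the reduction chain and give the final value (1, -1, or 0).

reciprocity: (28019/67451) = -1·(67451/28019) since 28019 mod 4 = 3, 67451 mod 4 = 3; sign now -1
(67451/28019) = (11413/28019)   [reduce mod 28019]
reciprocity: (11413/28019) = +1·(28019/11413) since 11413 mod 4 = 1, 28019 mod 4 = 3; sign now -1
(28019/11413) = (5193/11413)   [reduce mod 11413]
reciprocity: (5193/11413) = +1·(11413/5193) since 5193 mod 4 = 1, 11413 mod 4 = 1; sign now -1
(11413/5193) = (1027/5193)   [reduce mod 5193]
reciprocity: (1027/5193) = +1·(5193/1027) since 1027 mod 4 = 3, 5193 mod 4 = 1; sign now -1
(5193/1027) = (58/1027)   [reduce mod 1027]
58 = 2^1·29; (2/1027) = -1 since 1027 mod 8 = 3, so (58/1027) = (-1)^1·(29/1027); sign now +1
reciprocity: (29/1027) = +1·(1027/29) since 29 mod 4 = 1, 1027 mod 4 = 3; sign now +1
(1027/29) = (12/29)   [reduce mod 29]
12 = 2^2·3; (2/29) = -1 since 29 mod 8 = 5, so (12/29) = (-1)^2·(3/29); sign now +1
reciprocity: (3/29) = +1·(29/3) since 3 mod 4 = 3, 29 mod 4 = 1; sign now +1
(29/3) = (2/3)   [reduce mod 3]
2 = 2^1·1; (2/3) = -1 since 3 mod 8 = 3, so (2/3) = (-1)^1·(1/3); sign now -1
(1/3) = 1; final value = sign = -1

-1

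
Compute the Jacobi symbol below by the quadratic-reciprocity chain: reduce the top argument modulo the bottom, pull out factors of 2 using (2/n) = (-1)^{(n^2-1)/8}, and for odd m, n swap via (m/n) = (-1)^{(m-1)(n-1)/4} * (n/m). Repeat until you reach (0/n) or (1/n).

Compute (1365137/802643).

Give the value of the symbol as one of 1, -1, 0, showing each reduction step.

(1365137/802643): 1365137 mod 802643 = 562494, so (1365137/802643) = (562494/802643)
factor out 2^1: 562494 = 2^1·281247; with 802643 mod 8 = 3, (2/802643) = -1; sign now -1; continue with (281247/802643)
flip (281247/802643) -> (802643/281247): both odd, 281247 mod 4 = 3, 802643 mod 4 = 3, so the flip contributes -1; sign now +1
(802643/281247): 802643 mod 281247 = 240149, so (802643/281247) = (240149/281247)
flip (240149/281247) -> (281247/240149): both odd, 240149 mod 4 = 1, 281247 mod 4 = 3, so the flip contributes +1; sign now +1
(281247/240149): 281247 mod 240149 = 41098, so (281247/240149) = (41098/240149)
factor out 2^1: 41098 = 2^1·20549; with 240149 mod 8 = 5, (2/240149) = -1; sign now -1; continue with (20549/240149)
flip (20549/240149) -> (240149/20549): both odd, 20549 mod 4 = 1, 240149 mod 4 = 1, so the flip contributes +1; sign now -1
(240149/20549): 240149 mod 20549 = 14110, so (240149/20549) = (14110/20549)
factor out 2^1: 14110 = 2^1·7055; with 20549 mod 8 = 5, (2/20549) = -1; sign now +1; continue with (7055/20549)
flip (7055/20549) -> (20549/7055): both odd, 7055 mod 4 = 3, 20549 mod 4 = 1, so the flip contributes +1; sign now +1
(20549/7055): 20549 mod 7055 = 6439, so (20549/7055) = (6439/7055)
flip (6439/7055) -> (7055/6439): both odd, 6439 mod 4 = 3, 7055 mod 4 = 3, so the flip contributes -1; sign now -1
(7055/6439): 7055 mod 6439 = 616, so (7055/6439) = (616/6439)
factor out 2^3: 616 = 2^3·77; with 6439 mod 8 = 7, (2/6439) = +1; sign now -1; continue with (77/6439)
flip (77/6439) -> (6439/77): both odd, 77 mod 4 = 1, 6439 mod 4 = 3, so the flip contributes +1; sign now -1
(6439/77): 6439 mod 77 = 48, so (6439/77) = (48/77)
factor out 2^4: 48 = 2^4·3; with 77 mod 8 = 5, (2/77) = -1; sign now -1; continue with (3/77)
flip (3/77) -> (77/3): both odd, 3 mod 4 = 3, 77 mod 4 = 1, so the flip contributes +1; sign now -1
(77/3): 77 mod 3 = 2, so (77/3) = (2/3)
factor out 2^1: 2 = 2^1·1; with 3 mod 8 = 3, (2/3) = -1; sign now +1; continue with (1/3)
reached (1/3) = 1, so the symbol is +1

1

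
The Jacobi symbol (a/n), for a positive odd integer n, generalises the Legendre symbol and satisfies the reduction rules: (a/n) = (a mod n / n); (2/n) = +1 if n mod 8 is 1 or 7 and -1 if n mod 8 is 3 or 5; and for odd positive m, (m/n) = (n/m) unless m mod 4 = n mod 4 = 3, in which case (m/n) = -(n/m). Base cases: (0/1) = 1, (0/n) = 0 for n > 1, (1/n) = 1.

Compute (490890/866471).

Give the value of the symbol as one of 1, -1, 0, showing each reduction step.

-1

factor out 2^1: 490890 = 2^1·245445; with 866471 mod 8 = 7, (2/866471) = +1; sign now +1; continue with (245445/866471)
flip (245445/866471) -> (866471/245445): both odd, 245445 mod 4 = 1, 866471 mod 4 = 3, so the flip contributes +1; sign now +1
(866471/245445): 866471 mod 245445 = 130136, so (866471/245445) = (130136/245445)
factor out 2^3: 130136 = 2^3·16267; with 245445 mod 8 = 5, (2/245445) = -1; sign now -1; continue with (16267/245445)
flip (16267/245445) -> (245445/16267): both odd, 16267 mod 4 = 3, 245445 mod 4 = 1, so the flip contributes +1; sign now -1
(245445/16267): 245445 mod 16267 = 1440, so (245445/16267) = (1440/16267)
factor out 2^5: 1440 = 2^5·45; with 16267 mod 8 = 3, (2/16267) = -1; sign now +1; continue with (45/16267)
flip (45/16267) -> (16267/45): both odd, 45 mod 4 = 1, 16267 mod 4 = 3, so the flip contributes +1; sign now +1
(16267/45): 16267 mod 45 = 22, so (16267/45) = (22/45)
factor out 2^1: 22 = 2^1·11; with 45 mod 8 = 5, (2/45) = -1; sign now -1; continue with (11/45)
flip (11/45) -> (45/11): both odd, 11 mod 4 = 3, 45 mod 4 = 1, so the flip contributes +1; sign now -1
(45/11): 45 mod 11 = 1, so (45/11) = (1/11)
reached (1/11) = 1, so the symbol is -1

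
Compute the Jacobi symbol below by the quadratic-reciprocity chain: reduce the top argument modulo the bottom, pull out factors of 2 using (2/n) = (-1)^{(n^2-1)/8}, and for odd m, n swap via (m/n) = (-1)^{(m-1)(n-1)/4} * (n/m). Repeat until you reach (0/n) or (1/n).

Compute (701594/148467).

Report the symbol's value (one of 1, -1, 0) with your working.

-1

(701594/148467): 701594 mod 148467 = 107726, so (701594/148467) = (107726/148467)
factor out 2^1: 107726 = 2^1·53863; with 148467 mod 8 = 3, (2/148467) = -1; sign now -1; continue with (53863/148467)
flip (53863/148467) -> (148467/53863): both odd, 53863 mod 4 = 3, 148467 mod 4 = 3, so the flip contributes -1; sign now +1
(148467/53863): 148467 mod 53863 = 40741, so (148467/53863) = (40741/53863)
flip (40741/53863) -> (53863/40741): both odd, 40741 mod 4 = 1, 53863 mod 4 = 3, so the flip contributes +1; sign now +1
(53863/40741): 53863 mod 40741 = 13122, so (53863/40741) = (13122/40741)
factor out 2^1: 13122 = 2^1·6561; with 40741 mod 8 = 5, (2/40741) = -1; sign now -1; continue with (6561/40741)
flip (6561/40741) -> (40741/6561): both odd, 6561 mod 4 = 1, 40741 mod 4 = 1, so the flip contributes +1; sign now -1
(40741/6561): 40741 mod 6561 = 1375, so (40741/6561) = (1375/6561)
flip (1375/6561) -> (6561/1375): both odd, 1375 mod 4 = 3, 6561 mod 4 = 1, so the flip contributes +1; sign now -1
(6561/1375): 6561 mod 1375 = 1061, so (6561/1375) = (1061/1375)
flip (1061/1375) -> (1375/1061): both odd, 1061 mod 4 = 1, 1375 mod 4 = 3, so the flip contributes +1; sign now -1
(1375/1061): 1375 mod 1061 = 314, so (1375/1061) = (314/1061)
factor out 2^1: 314 = 2^1·157; with 1061 mod 8 = 5, (2/1061) = -1; sign now +1; continue with (157/1061)
flip (157/1061) -> (1061/157): both odd, 157 mod 4 = 1, 1061 mod 4 = 1, so the flip contributes +1; sign now +1
(1061/157): 1061 mod 157 = 119, so (1061/157) = (119/157)
flip (119/157) -> (157/119): both odd, 119 mod 4 = 3, 157 mod 4 = 1, so the flip contributes +1; sign now +1
(157/119): 157 mod 119 = 38, so (157/119) = (38/119)
factor out 2^1: 38 = 2^1·19; with 119 mod 8 = 7, (2/119) = +1; sign now +1; continue with (19/119)
flip (19/119) -> (119/19): both odd, 19 mod 4 = 3, 119 mod 4 = 3, so the flip contributes -1; sign now -1
(119/19): 119 mod 19 = 5, so (119/19) = (5/19)
flip (5/19) -> (19/5): both odd, 5 mod 4 = 1, 19 mod 4 = 3, so the flip contributes +1; sign now -1
(19/5): 19 mod 5 = 4, so (19/5) = (4/5)
factor out 2^2: 4 = 2^2·1; with 5 mod 8 = 5, (2/5) = -1; sign now -1; continue with (1/5)
reached (1/5) = 1, so the symbol is -1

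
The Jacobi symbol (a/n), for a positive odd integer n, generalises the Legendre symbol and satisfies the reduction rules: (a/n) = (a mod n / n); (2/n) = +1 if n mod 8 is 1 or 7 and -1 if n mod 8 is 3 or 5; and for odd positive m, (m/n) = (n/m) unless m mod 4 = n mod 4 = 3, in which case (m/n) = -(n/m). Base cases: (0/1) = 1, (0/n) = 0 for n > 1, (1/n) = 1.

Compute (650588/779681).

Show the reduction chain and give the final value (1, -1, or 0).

1

650588 = 2^2·162647; (2/779681) = +1 since 779681 mod 8 = 1, so (650588/779681) = (+1)^2·(162647/779681); sign now +1
reciprocity: (162647/779681) = +1·(779681/162647) since 162647 mod 4 = 3, 779681 mod 4 = 1; sign now +1
(779681/162647) = (129093/162647)   [reduce mod 162647]
reciprocity: (129093/162647) = +1·(162647/129093) since 129093 mod 4 = 1, 162647 mod 4 = 3; sign now +1
(162647/129093) = (33554/129093)   [reduce mod 129093]
33554 = 2^1·16777; (2/129093) = -1 since 129093 mod 8 = 5, so (33554/129093) = (-1)^1·(16777/129093); sign now -1
reciprocity: (16777/129093) = +1·(129093/16777) since 16777 mod 4 = 1, 129093 mod 4 = 1; sign now -1
(129093/16777) = (11654/16777)   [reduce mod 16777]
11654 = 2^1·5827; (2/16777) = +1 since 16777 mod 8 = 1, so (11654/16777) = (+1)^1·(5827/16777); sign now -1
reciprocity: (5827/16777) = +1·(16777/5827) since 5827 mod 4 = 3, 16777 mod 4 = 1; sign now -1
(16777/5827) = (5123/5827)   [reduce mod 5827]
reciprocity: (5123/5827) = -1·(5827/5123) since 5123 mod 4 = 3, 5827 mod 4 = 3; sign now +1
(5827/5123) = (704/5123)   [reduce mod 5123]
704 = 2^6·11; (2/5123) = -1 since 5123 mod 8 = 3, so (704/5123) = (-1)^6·(11/5123); sign now +1
reciprocity: (11/5123) = -1·(5123/11) since 11 mod 4 = 3, 5123 mod 4 = 3; sign now -1
(5123/11) = (8/11)   [reduce mod 11]
8 = 2^3·1; (2/11) = -1 since 11 mod 8 = 3, so (8/11) = (-1)^3·(1/11); sign now +1
(1/11) = 1; final value = sign = +1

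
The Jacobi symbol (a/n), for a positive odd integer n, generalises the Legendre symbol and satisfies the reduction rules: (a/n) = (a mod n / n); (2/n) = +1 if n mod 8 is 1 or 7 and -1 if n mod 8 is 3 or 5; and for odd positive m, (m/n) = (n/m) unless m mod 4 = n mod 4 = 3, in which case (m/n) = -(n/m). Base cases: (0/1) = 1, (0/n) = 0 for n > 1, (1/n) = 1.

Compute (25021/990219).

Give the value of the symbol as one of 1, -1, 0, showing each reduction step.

reciprocity: (25021/990219) = +1·(990219/25021) since 25021 mod 4 = 1, 990219 mod 4 = 3; sign now +1
(990219/25021) = (14400/25021)   [reduce mod 25021]
14400 = 2^6·225; (2/25021) = -1 since 25021 mod 8 = 5, so (14400/25021) = (-1)^6·(225/25021); sign now +1
reciprocity: (225/25021) = +1·(25021/225) since 225 mod 4 = 1, 25021 mod 4 = 1; sign now +1
(25021/225) = (46/225)   [reduce mod 225]
46 = 2^1·23; (2/225) = +1 since 225 mod 8 = 1, so (46/225) = (+1)^1·(23/225); sign now +1
reciprocity: (23/225) = +1·(225/23) since 23 mod 4 = 3, 225 mod 4 = 1; sign now +1
(225/23) = (18/23)   [reduce mod 23]
18 = 2^1·9; (2/23) = +1 since 23 mod 8 = 7, so (18/23) = (+1)^1·(9/23); sign now +1
reciprocity: (9/23) = +1·(23/9) since 9 mod 4 = 1, 23 mod 4 = 3; sign now +1
(23/9) = (5/9)   [reduce mod 9]
reciprocity: (5/9) = +1·(9/5) since 5 mod 4 = 1, 9 mod 4 = 1; sign now +1
(9/5) = (4/5)   [reduce mod 5]
4 = 2^2·1; (2/5) = -1 since 5 mod 8 = 5, so (4/5) = (-1)^2·(1/5); sign now +1
(1/5) = 1; final value = sign = +1

1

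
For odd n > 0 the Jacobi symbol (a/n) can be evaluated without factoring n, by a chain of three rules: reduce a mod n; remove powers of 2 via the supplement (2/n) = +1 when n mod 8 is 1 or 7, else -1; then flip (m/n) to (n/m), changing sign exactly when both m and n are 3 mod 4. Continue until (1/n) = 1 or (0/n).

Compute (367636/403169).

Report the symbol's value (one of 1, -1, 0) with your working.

1

factor out 2^2: 367636 = 2^2·91909; with 403169 mod 8 = 1, (2/403169) = +1; sign now +1; continue with (91909/403169)
flip (91909/403169) -> (403169/91909): both odd, 91909 mod 4 = 1, 403169 mod 4 = 1, so the flip contributes +1; sign now +1
(403169/91909): 403169 mod 91909 = 35533, so (403169/91909) = (35533/91909)
flip (35533/91909) -> (91909/35533): both odd, 35533 mod 4 = 1, 91909 mod 4 = 1, so the flip contributes +1; sign now +1
(91909/35533): 91909 mod 35533 = 20843, so (91909/35533) = (20843/35533)
flip (20843/35533) -> (35533/20843): both odd, 20843 mod 4 = 3, 35533 mod 4 = 1, so the flip contributes +1; sign now +1
(35533/20843): 35533 mod 20843 = 14690, so (35533/20843) = (14690/20843)
factor out 2^1: 14690 = 2^1·7345; with 20843 mod 8 = 3, (2/20843) = -1; sign now -1; continue with (7345/20843)
flip (7345/20843) -> (20843/7345): both odd, 7345 mod 4 = 1, 20843 mod 4 = 3, so the flip contributes +1; sign now -1
(20843/7345): 20843 mod 7345 = 6153, so (20843/7345) = (6153/7345)
flip (6153/7345) -> (7345/6153): both odd, 6153 mod 4 = 1, 7345 mod 4 = 1, so the flip contributes +1; sign now -1
(7345/6153): 7345 mod 6153 = 1192, so (7345/6153) = (1192/6153)
factor out 2^3: 1192 = 2^3·149; with 6153 mod 8 = 1, (2/6153) = +1; sign now -1; continue with (149/6153)
flip (149/6153) -> (6153/149): both odd, 149 mod 4 = 1, 6153 mod 4 = 1, so the flip contributes +1; sign now -1
(6153/149): 6153 mod 149 = 44, so (6153/149) = (44/149)
factor out 2^2: 44 = 2^2·11; with 149 mod 8 = 5, (2/149) = -1; sign now -1; continue with (11/149)
flip (11/149) -> (149/11): both odd, 11 mod 4 = 3, 149 mod 4 = 1, so the flip contributes +1; sign now -1
(149/11): 149 mod 11 = 6, so (149/11) = (6/11)
factor out 2^1: 6 = 2^1·3; with 11 mod 8 = 3, (2/11) = -1; sign now +1; continue with (3/11)
flip (3/11) -> (11/3): both odd, 3 mod 4 = 3, 11 mod 4 = 3, so the flip contributes -1; sign now -1
(11/3): 11 mod 3 = 2, so (11/3) = (2/3)
factor out 2^1: 2 = 2^1·1; with 3 mod 8 = 3, (2/3) = -1; sign now +1; continue with (1/3)
reached (1/3) = 1, so the symbol is +1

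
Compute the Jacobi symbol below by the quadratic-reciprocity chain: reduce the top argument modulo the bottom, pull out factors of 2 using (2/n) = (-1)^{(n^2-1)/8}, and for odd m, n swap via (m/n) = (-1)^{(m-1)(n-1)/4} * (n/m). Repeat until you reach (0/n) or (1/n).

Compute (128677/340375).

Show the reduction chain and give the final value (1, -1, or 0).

flip (128677/340375) -> (340375/128677): both odd, 128677 mod 4 = 1, 340375 mod 4 = 3, so the flip contributes +1; sign now +1
(340375/128677): 340375 mod 128677 = 83021, so (340375/128677) = (83021/128677)
flip (83021/128677) -> (128677/83021): both odd, 83021 mod 4 = 1, 128677 mod 4 = 1, so the flip contributes +1; sign now +1
(128677/83021): 128677 mod 83021 = 45656, so (128677/83021) = (45656/83021)
factor out 2^3: 45656 = 2^3·5707; with 83021 mod 8 = 5, (2/83021) = -1; sign now -1; continue with (5707/83021)
flip (5707/83021) -> (83021/5707): both odd, 5707 mod 4 = 3, 83021 mod 4 = 1, so the flip contributes +1; sign now -1
(83021/5707): 83021 mod 5707 = 3123, so (83021/5707) = (3123/5707)
flip (3123/5707) -> (5707/3123): both odd, 3123 mod 4 = 3, 5707 mod 4 = 3, so the flip contributes -1; sign now +1
(5707/3123): 5707 mod 3123 = 2584, so (5707/3123) = (2584/3123)
factor out 2^3: 2584 = 2^3·323; with 3123 mod 8 = 3, (2/3123) = -1; sign now -1; continue with (323/3123)
flip (323/3123) -> (3123/323): both odd, 323 mod 4 = 3, 3123 mod 4 = 3, so the flip contributes -1; sign now +1
(3123/323): 3123 mod 323 = 216, so (3123/323) = (216/323)
factor out 2^3: 216 = 2^3·27; with 323 mod 8 = 3, (2/323) = -1; sign now -1; continue with (27/323)
flip (27/323) -> (323/27): both odd, 27 mod 4 = 3, 323 mod 4 = 3, so the flip contributes -1; sign now +1
(323/27): 323 mod 27 = 26, so (323/27) = (26/27)
factor out 2^1: 26 = 2^1·13; with 27 mod 8 = 3, (2/27) = -1; sign now -1; continue with (13/27)
flip (13/27) -> (27/13): both odd, 13 mod 4 = 1, 27 mod 4 = 3, so the flip contributes +1; sign now -1
(27/13): 27 mod 13 = 1, so (27/13) = (1/13)
reached (1/13) = 1, so the symbol is -1

-1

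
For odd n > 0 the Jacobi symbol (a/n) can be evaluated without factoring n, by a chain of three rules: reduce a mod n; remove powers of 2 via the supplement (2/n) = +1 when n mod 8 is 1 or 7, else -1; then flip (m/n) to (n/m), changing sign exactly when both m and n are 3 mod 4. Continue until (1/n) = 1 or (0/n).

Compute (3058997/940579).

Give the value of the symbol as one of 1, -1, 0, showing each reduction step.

(3058997/940579): 3058997 mod 940579 = 237260, so (3058997/940579) = (237260/940579)
factor out 2^2: 237260 = 2^2·59315; with 940579 mod 8 = 3, (2/940579) = -1; sign now +1; continue with (59315/940579)
flip (59315/940579) -> (940579/59315): both odd, 59315 mod 4 = 3, 940579 mod 4 = 3, so the flip contributes -1; sign now -1
(940579/59315): 940579 mod 59315 = 50854, so (940579/59315) = (50854/59315)
factor out 2^1: 50854 = 2^1·25427; with 59315 mod 8 = 3, (2/59315) = -1; sign now +1; continue with (25427/59315)
flip (25427/59315) -> (59315/25427): both odd, 25427 mod 4 = 3, 59315 mod 4 = 3, so the flip contributes -1; sign now -1
(59315/25427): 59315 mod 25427 = 8461, so (59315/25427) = (8461/25427)
flip (8461/25427) -> (25427/8461): both odd, 8461 mod 4 = 1, 25427 mod 4 = 3, so the flip contributes +1; sign now -1
(25427/8461): 25427 mod 8461 = 44, so (25427/8461) = (44/8461)
factor out 2^2: 44 = 2^2·11; with 8461 mod 8 = 5, (2/8461) = -1; sign now -1; continue with (11/8461)
flip (11/8461) -> (8461/11): both odd, 11 mod 4 = 3, 8461 mod 4 = 1, so the flip contributes +1; sign now -1
(8461/11): 8461 mod 11 = 2, so (8461/11) = (2/11)
factor out 2^1: 2 = 2^1·1; with 11 mod 8 = 3, (2/11) = -1; sign now +1; continue with (1/11)
reached (1/11) = 1, so the symbol is +1

1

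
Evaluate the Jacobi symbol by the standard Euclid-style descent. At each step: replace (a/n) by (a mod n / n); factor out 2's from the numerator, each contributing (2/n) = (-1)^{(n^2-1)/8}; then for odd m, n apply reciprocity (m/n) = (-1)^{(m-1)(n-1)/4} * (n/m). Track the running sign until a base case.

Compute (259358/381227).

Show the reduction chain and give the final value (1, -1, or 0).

0

factor out 2^1: 259358 = 2^1·129679; with 381227 mod 8 = 3, (2/381227) = -1; sign now -1; continue with (129679/381227)
flip (129679/381227) -> (381227/129679): both odd, 129679 mod 4 = 3, 381227 mod 4 = 3, so the flip contributes -1; sign now +1
(381227/129679): 381227 mod 129679 = 121869, so (381227/129679) = (121869/129679)
flip (121869/129679) -> (129679/121869): both odd, 121869 mod 4 = 1, 129679 mod 4 = 3, so the flip contributes +1; sign now +1
(129679/121869): 129679 mod 121869 = 7810, so (129679/121869) = (7810/121869)
factor out 2^1: 7810 = 2^1·3905; with 121869 mod 8 = 5, (2/121869) = -1; sign now -1; continue with (3905/121869)
flip (3905/121869) -> (121869/3905): both odd, 3905 mod 4 = 1, 121869 mod 4 = 1, so the flip contributes +1; sign now -1
(121869/3905): 121869 mod 3905 = 814, so (121869/3905) = (814/3905)
factor out 2^1: 814 = 2^1·407; with 3905 mod 8 = 1, (2/3905) = +1; sign now -1; continue with (407/3905)
flip (407/3905) -> (3905/407): both odd, 407 mod 4 = 3, 3905 mod 4 = 1, so the flip contributes +1; sign now -1
(3905/407): 3905 mod 407 = 242, so (3905/407) = (242/407)
factor out 2^1: 242 = 2^1·121; with 407 mod 8 = 7, (2/407) = +1; sign now -1; continue with (121/407)
flip (121/407) -> (407/121): both odd, 121 mod 4 = 1, 407 mod 4 = 3, so the flip contributes +1; sign now -1
(407/121): 407 mod 121 = 44, so (407/121) = (44/121)
factor out 2^2: 44 = 2^2·11; with 121 mod 8 = 1, (2/121) = +1; sign now -1; continue with (11/121)
flip (11/121) -> (121/11): both odd, 11 mod 4 = 3, 121 mod 4 = 1, so the flip contributes +1; sign now -1
(121/11): 121 mod 11 = 0, so (121/11) = (0/11)
reached (0/11); gcd(a, n) > 1, so (0/11) = 0 and the symbol is 0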